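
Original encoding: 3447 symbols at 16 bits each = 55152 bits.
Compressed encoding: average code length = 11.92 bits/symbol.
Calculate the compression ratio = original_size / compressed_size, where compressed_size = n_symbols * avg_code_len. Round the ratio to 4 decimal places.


original_size = n_symbols * orig_bits = 3447 * 16 = 55152 bits
compressed_size = n_symbols * avg_code_len = 3447 * 11.92 = 41088.24 bits
ratio = original_size / compressed_size = 55152 / 41088.24 = 1.3423

Compression ratio = 1.3423


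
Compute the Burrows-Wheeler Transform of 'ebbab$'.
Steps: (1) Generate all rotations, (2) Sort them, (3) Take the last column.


Rotations (sorted):
  0: $ebbab -> last char: b
  1: ab$ebb -> last char: b
  2: b$ebba -> last char: a
  3: bab$eb -> last char: b
  4: bbab$e -> last char: e
  5: ebbab$ -> last char: $


BWT = bbabe$


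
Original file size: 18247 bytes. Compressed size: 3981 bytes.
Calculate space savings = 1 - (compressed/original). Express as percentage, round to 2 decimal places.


ratio = compressed/original = 3981/18247 = 0.218173
savings = 1 - ratio = 1 - 0.218173 = 0.781827
as a percentage: 0.781827 * 100 = 78.18%

Space savings = 1 - 3981/18247 = 78.18%


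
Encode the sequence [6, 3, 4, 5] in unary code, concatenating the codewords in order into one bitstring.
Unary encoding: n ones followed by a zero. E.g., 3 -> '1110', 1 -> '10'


Encode each number as n ones followed by a terminating 0:
  6 -> 1111110 (7 bits)
  3 -> 1110 (4 bits)
  4 -> 11110 (5 bits)
  5 -> 111110 (6 bits)
Total length = 7 + 4 + 5 + 6 = 22 bits.

Unary([6, 3, 4, 5]) = 1111110111011110111110 (22 bits)


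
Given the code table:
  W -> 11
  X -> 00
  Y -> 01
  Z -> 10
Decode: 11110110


Decoding:
11 -> W
11 -> W
01 -> Y
10 -> Z


Result: WWYZ


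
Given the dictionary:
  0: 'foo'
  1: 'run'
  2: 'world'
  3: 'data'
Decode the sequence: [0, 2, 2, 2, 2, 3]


Look up each index in the dictionary:
  0 -> 'foo'
  2 -> 'world'
  2 -> 'world'
  2 -> 'world'
  2 -> 'world'
  3 -> 'data'

Decoded: "foo world world world world data"


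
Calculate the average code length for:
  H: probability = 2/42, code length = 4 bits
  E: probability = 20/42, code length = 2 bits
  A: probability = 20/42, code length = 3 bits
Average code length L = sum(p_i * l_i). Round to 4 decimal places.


Weighted contributions p_i * l_i:
  H: (2/42) * 4 = 8/42
  E: (20/42) * 2 = 40/42
  A: (20/42) * 3 = 60/42
Sum = (8 + 40 + 60)/42 = 108/42

L = 108/42 = 2.5714 bits/symbol


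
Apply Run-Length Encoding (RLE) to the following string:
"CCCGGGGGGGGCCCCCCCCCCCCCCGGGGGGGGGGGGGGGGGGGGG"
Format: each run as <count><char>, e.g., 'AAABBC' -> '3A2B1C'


Scanning runs left to right:
  i=0: run of 'C' x 3 -> '3C'
  i=3: run of 'G' x 8 -> '8G'
  i=11: run of 'C' x 14 -> '14C'
  i=25: run of 'G' x 21 -> '21G'

RLE = 3C8G14C21G


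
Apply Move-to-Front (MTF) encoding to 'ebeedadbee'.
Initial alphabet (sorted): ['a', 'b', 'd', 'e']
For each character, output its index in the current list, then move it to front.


MTF encoding:
'e': index 3 in ['a', 'b', 'd', 'e'] -> ['e', 'a', 'b', 'd']
'b': index 2 in ['e', 'a', 'b', 'd'] -> ['b', 'e', 'a', 'd']
'e': index 1 in ['b', 'e', 'a', 'd'] -> ['e', 'b', 'a', 'd']
'e': index 0 in ['e', 'b', 'a', 'd'] -> ['e', 'b', 'a', 'd']
'd': index 3 in ['e', 'b', 'a', 'd'] -> ['d', 'e', 'b', 'a']
'a': index 3 in ['d', 'e', 'b', 'a'] -> ['a', 'd', 'e', 'b']
'd': index 1 in ['a', 'd', 'e', 'b'] -> ['d', 'a', 'e', 'b']
'b': index 3 in ['d', 'a', 'e', 'b'] -> ['b', 'd', 'a', 'e']
'e': index 3 in ['b', 'd', 'a', 'e'] -> ['e', 'b', 'd', 'a']
'e': index 0 in ['e', 'b', 'd', 'a'] -> ['e', 'b', 'd', 'a']


Output: [3, 2, 1, 0, 3, 3, 1, 3, 3, 0]


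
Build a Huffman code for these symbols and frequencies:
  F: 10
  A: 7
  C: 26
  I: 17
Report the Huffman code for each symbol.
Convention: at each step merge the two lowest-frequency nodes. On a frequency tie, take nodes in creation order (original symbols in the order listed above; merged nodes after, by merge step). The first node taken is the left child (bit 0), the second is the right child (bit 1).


Huffman tree construction:
Step 1: Merge A(7) + F(10) = 17
Step 2: Merge I(17) + (A+F)(17) = 34
Step 3: Merge C(26) + (I+(A+F))(34) = 60
Read each symbol's code off the tree from the root (left child = 0, right child = 1).

Codes:
  F: 111 (length 3)
  A: 110 (length 3)
  C: 0 (length 1)
  I: 10 (length 2)
Average code length: 111/60 = 1.8500 bits/symbol


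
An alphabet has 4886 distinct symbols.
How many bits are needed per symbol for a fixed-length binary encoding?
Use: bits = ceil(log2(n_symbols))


log2(4886) = 12.2544
Bracket: 2^12 = 4096 < 4886 <= 2^13 = 8192
So ceil(log2(4886)) = 13

bits = ceil(log2(4886)) = ceil(12.2544) = 13 bits


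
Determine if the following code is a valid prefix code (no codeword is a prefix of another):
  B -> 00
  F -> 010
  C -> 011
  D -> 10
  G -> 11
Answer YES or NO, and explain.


Checking each pair (does one codeword prefix another?):
  B='00' vs F='010': no prefix
  B='00' vs C='011': no prefix
  B='00' vs D='10': no prefix
  B='00' vs G='11': no prefix
  F='010' vs B='00': no prefix
  F='010' vs C='011': no prefix
  F='010' vs D='10': no prefix
  F='010' vs G='11': no prefix
  C='011' vs B='00': no prefix
  C='011' vs F='010': no prefix
  C='011' vs D='10': no prefix
  C='011' vs G='11': no prefix
  D='10' vs B='00': no prefix
  D='10' vs F='010': no prefix
  D='10' vs C='011': no prefix
  D='10' vs G='11': no prefix
  G='11' vs B='00': no prefix
  G='11' vs F='010': no prefix
  G='11' vs C='011': no prefix
  G='11' vs D='10': no prefix
No violation found over all pairs.

YES -- this is a valid prefix code. No codeword is a prefix of any other codeword.


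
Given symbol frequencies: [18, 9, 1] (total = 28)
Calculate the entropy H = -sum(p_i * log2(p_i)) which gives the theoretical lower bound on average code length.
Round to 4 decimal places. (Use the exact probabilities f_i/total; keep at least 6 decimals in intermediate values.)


Per-symbol terms -p_i * log2(p_i) with p_i = f_i/28:
  p = 18/28 = 0.642857: log2(p) = -0.637430, -p*log2(p) = 0.409776
  p = 9/28 = 0.321429: log2(p) = -1.637430, -p*log2(p) = 0.526317
  p = 1/28 = 0.035714: log2(p) = -4.807355, -p*log2(p) = 0.171691
H = 0.409776 + 0.526317 + 0.171691 = 1.107784

H = 1.1078 bits/symbol


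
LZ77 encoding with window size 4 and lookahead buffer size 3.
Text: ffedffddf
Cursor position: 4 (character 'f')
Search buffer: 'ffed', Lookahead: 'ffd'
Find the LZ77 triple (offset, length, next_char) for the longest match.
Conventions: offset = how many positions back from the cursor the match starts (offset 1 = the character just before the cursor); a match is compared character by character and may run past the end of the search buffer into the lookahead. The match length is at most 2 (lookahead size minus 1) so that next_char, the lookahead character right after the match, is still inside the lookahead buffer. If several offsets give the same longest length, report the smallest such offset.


Try each offset into the search buffer:
  offset=1 (pos 3, char 'd'): match length 0
  offset=2 (pos 2, char 'e'): match length 0
  offset=3 (pos 1, char 'f'): match length 1
  offset=4 (pos 0, char 'f'): match length 2
Longest match has length 2 at offset 4.
next_char = character at position 4 + 2 = 6 -> 'd'

Best match: offset=4, length=2 (matching 'ff' starting at position 0)
LZ77 triple: (4, 2, 'd')


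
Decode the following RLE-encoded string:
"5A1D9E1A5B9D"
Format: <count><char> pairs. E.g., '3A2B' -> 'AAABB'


Expanding each <count><char> pair:
  5A -> 'AAAAA'
  1D -> 'D'
  9E -> 'EEEEEEEEE'
  1A -> 'A'
  5B -> 'BBBBB'
  9D -> 'DDDDDDDDD'

Decoded = AAAAADEEEEEEEEEABBBBBDDDDDDDDD


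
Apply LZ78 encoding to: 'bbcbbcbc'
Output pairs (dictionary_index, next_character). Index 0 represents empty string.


LZ78 encoding steps:
Dictionary: {0: ''}
Step 1: w='' (idx 0), next='b' -> output (0, 'b'), add 'b' as idx 1
Step 2: w='b' (idx 1), next='c' -> output (1, 'c'), add 'bc' as idx 2
Step 3: w='b' (idx 1), next='b' -> output (1, 'b'), add 'bb' as idx 3
Step 4: w='' (idx 0), next='c' -> output (0, 'c'), add 'c' as idx 4
Step 5: w='bc' (idx 2), end of input -> output (2, '')


Encoded: [(0, 'b'), (1, 'c'), (1, 'b'), (0, 'c'), (2, '')]


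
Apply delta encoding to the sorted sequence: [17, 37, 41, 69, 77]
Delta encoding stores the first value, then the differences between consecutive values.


First value: 17
Deltas:
  37 - 17 = 20
  41 - 37 = 4
  69 - 41 = 28
  77 - 69 = 8


Delta encoded: [17, 20, 4, 28, 8]


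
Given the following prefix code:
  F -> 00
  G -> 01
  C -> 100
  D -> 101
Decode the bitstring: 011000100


Decoding step by step:
Bits 01 -> G
Bits 100 -> C
Bits 01 -> G
Bits 00 -> F


Decoded message: GCGF


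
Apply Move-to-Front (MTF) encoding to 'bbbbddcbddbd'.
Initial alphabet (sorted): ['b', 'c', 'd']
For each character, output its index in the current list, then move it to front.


MTF encoding:
'b': index 0 in ['b', 'c', 'd'] -> ['b', 'c', 'd']
'b': index 0 in ['b', 'c', 'd'] -> ['b', 'c', 'd']
'b': index 0 in ['b', 'c', 'd'] -> ['b', 'c', 'd']
'b': index 0 in ['b', 'c', 'd'] -> ['b', 'c', 'd']
'd': index 2 in ['b', 'c', 'd'] -> ['d', 'b', 'c']
'd': index 0 in ['d', 'b', 'c'] -> ['d', 'b', 'c']
'c': index 2 in ['d', 'b', 'c'] -> ['c', 'd', 'b']
'b': index 2 in ['c', 'd', 'b'] -> ['b', 'c', 'd']
'd': index 2 in ['b', 'c', 'd'] -> ['d', 'b', 'c']
'd': index 0 in ['d', 'b', 'c'] -> ['d', 'b', 'c']
'b': index 1 in ['d', 'b', 'c'] -> ['b', 'd', 'c']
'd': index 1 in ['b', 'd', 'c'] -> ['d', 'b', 'c']


Output: [0, 0, 0, 0, 2, 0, 2, 2, 2, 0, 1, 1]


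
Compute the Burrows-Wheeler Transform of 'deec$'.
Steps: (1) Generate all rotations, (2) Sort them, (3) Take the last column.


Rotations (sorted):
  0: $deec -> last char: c
  1: c$dee -> last char: e
  2: deec$ -> last char: $
  3: ec$de -> last char: e
  4: eec$d -> last char: d


BWT = ce$ed


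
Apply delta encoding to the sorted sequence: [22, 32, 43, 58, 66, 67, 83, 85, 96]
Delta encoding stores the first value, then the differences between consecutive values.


First value: 22
Deltas:
  32 - 22 = 10
  43 - 32 = 11
  58 - 43 = 15
  66 - 58 = 8
  67 - 66 = 1
  83 - 67 = 16
  85 - 83 = 2
  96 - 85 = 11


Delta encoded: [22, 10, 11, 15, 8, 1, 16, 2, 11]


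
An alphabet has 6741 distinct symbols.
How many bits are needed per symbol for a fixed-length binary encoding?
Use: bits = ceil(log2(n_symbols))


log2(6741) = 12.7187
Bracket: 2^12 = 4096 < 6741 <= 2^13 = 8192
So ceil(log2(6741)) = 13

bits = ceil(log2(6741)) = ceil(12.7187) = 13 bits


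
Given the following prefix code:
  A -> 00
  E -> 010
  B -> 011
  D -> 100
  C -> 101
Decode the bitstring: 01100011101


Decoding step by step:
Bits 011 -> B
Bits 00 -> A
Bits 011 -> B
Bits 101 -> C


Decoded message: BABC


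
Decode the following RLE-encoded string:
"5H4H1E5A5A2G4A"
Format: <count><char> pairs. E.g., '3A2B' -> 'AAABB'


Expanding each <count><char> pair:
  5H -> 'HHHHH'
  4H -> 'HHHH'
  1E -> 'E'
  5A -> 'AAAAA'
  5A -> 'AAAAA'
  2G -> 'GG'
  4A -> 'AAAA'

Decoded = HHHHHHHHHEAAAAAAAAAAGGAAAA


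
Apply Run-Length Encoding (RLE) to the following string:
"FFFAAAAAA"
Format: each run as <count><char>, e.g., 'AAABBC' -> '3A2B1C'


Scanning runs left to right:
  i=0: run of 'F' x 3 -> '3F'
  i=3: run of 'A' x 6 -> '6A'

RLE = 3F6A


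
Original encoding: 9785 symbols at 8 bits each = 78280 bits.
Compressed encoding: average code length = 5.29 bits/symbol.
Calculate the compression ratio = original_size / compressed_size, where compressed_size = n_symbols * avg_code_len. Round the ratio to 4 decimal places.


original_size = n_symbols * orig_bits = 9785 * 8 = 78280 bits
compressed_size = n_symbols * avg_code_len = 9785 * 5.29 = 51762.65 bits
ratio = original_size / compressed_size = 78280 / 51762.65 = 1.5123

Compression ratio = 1.5123


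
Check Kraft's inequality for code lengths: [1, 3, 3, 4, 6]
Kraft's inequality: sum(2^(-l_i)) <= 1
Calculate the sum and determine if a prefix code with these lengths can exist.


Sum = 2^(-1) + 2^(-3) + 2^(-3) + 2^(-4) + 2^(-6)
    = 0.5 + 0.125 + 0.125 + 0.0625 + 0.015625
    = 53/64 = 0.828125
Since 0.828125 <= 1, Kraft's inequality IS satisfied.
A prefix code with these lengths CAN exist.

Kraft sum = 0.828125. Satisfied.


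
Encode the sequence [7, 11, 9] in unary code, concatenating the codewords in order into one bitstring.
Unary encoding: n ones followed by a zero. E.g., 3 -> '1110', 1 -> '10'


Encode each number as n ones followed by a terminating 0:
  7 -> 11111110 (8 bits)
  11 -> 111111111110 (12 bits)
  9 -> 1111111110 (10 bits)
Total length = 8 + 12 + 10 = 30 bits.

Unary([7, 11, 9]) = 111111101111111111101111111110 (30 bits)


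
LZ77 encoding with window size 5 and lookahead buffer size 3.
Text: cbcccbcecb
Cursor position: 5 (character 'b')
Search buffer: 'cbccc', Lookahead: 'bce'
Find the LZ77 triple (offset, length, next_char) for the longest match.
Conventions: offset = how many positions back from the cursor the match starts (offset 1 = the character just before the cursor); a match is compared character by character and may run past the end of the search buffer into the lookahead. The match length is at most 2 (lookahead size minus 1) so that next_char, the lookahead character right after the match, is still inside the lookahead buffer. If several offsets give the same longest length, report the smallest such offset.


Try each offset into the search buffer:
  offset=1 (pos 4, char 'c'): match length 0
  offset=2 (pos 3, char 'c'): match length 0
  offset=3 (pos 2, char 'c'): match length 0
  offset=4 (pos 1, char 'b'): match length 2
  offset=5 (pos 0, char 'c'): match length 0
Longest match has length 2 at offset 4.
next_char = character at position 5 + 2 = 7 -> 'e'

Best match: offset=4, length=2 (matching 'bc' starting at position 1)
LZ77 triple: (4, 2, 'e')


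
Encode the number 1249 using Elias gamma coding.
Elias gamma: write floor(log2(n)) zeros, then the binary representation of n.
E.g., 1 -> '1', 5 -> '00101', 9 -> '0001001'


num_bits = floor(log2(1249)) + 1 = 11
leading_zeros = num_bits - 1 = 10
binary(1249) = 10011100001

Elias gamma(1249) = '0000000000' + '10011100001' = 000000000010011100001 (21 bits)


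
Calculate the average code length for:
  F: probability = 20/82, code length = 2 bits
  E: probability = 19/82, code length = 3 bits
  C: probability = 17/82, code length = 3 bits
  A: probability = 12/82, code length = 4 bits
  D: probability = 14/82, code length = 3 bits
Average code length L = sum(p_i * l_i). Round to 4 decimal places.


Weighted contributions p_i * l_i:
  F: (20/82) * 2 = 40/82
  E: (19/82) * 3 = 57/82
  C: (17/82) * 3 = 51/82
  A: (12/82) * 4 = 48/82
  D: (14/82) * 3 = 42/82
Sum = (40 + 57 + 51 + 48 + 42)/82 = 238/82

L = 238/82 = 2.9024 bits/symbol


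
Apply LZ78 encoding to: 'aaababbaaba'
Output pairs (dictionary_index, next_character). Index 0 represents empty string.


LZ78 encoding steps:
Dictionary: {0: ''}
Step 1: w='' (idx 0), next='a' -> output (0, 'a'), add 'a' as idx 1
Step 2: w='a' (idx 1), next='a' -> output (1, 'a'), add 'aa' as idx 2
Step 3: w='' (idx 0), next='b' -> output (0, 'b'), add 'b' as idx 3
Step 4: w='a' (idx 1), next='b' -> output (1, 'b'), add 'ab' as idx 4
Step 5: w='b' (idx 3), next='a' -> output (3, 'a'), add 'ba' as idx 5
Step 6: w='ab' (idx 4), next='a' -> output (4, 'a'), add 'aba' as idx 6


Encoded: [(0, 'a'), (1, 'a'), (0, 'b'), (1, 'b'), (3, 'a'), (4, 'a')]


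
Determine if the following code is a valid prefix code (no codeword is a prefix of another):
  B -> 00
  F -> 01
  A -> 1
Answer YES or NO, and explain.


Checking each pair (does one codeword prefix another?):
  B='00' vs F='01': no prefix
  B='00' vs A='1': no prefix
  F='01' vs B='00': no prefix
  F='01' vs A='1': no prefix
  A='1' vs B='00': no prefix
  A='1' vs F='01': no prefix
No violation found over all pairs.

YES -- this is a valid prefix code. No codeword is a prefix of any other codeword.


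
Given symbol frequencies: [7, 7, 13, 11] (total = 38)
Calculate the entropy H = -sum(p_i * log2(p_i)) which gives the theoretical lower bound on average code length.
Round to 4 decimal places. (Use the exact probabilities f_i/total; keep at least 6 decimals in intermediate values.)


Per-symbol terms -p_i * log2(p_i) with p_i = f_i/38:
  p = 7/38 = 0.184211: log2(p) = -2.440573, -p*log2(p) = 0.449579
  p = 7/38 = 0.184211: log2(p) = -2.440573, -p*log2(p) = 0.449579
  p = 13/38 = 0.342105: log2(p) = -1.547488, -p*log2(p) = 0.529404
  p = 11/38 = 0.289474: log2(p) = -1.788496, -p*log2(p) = 0.517722
H = 0.449579 + 0.449579 + 0.529404 + 0.517722 = 1.946284

H = 1.9463 bits/symbol


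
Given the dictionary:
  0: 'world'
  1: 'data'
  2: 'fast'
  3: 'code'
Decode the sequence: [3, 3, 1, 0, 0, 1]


Look up each index in the dictionary:
  3 -> 'code'
  3 -> 'code'
  1 -> 'data'
  0 -> 'world'
  0 -> 'world'
  1 -> 'data'

Decoded: "code code data world world data"


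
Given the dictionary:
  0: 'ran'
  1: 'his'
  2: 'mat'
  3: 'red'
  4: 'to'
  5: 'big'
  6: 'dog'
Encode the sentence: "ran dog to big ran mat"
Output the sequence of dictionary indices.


Look up each word in the dictionary:
  'ran' -> 0
  'dog' -> 6
  'to' -> 4
  'big' -> 5
  'ran' -> 0
  'mat' -> 2

Encoded: [0, 6, 4, 5, 0, 2]


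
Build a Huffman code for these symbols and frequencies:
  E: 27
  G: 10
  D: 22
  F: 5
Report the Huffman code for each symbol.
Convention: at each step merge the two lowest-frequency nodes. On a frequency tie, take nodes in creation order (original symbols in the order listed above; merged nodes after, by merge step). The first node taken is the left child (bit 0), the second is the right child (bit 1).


Huffman tree construction:
Step 1: Merge F(5) + G(10) = 15
Step 2: Merge (F+G)(15) + D(22) = 37
Step 3: Merge E(27) + ((F+G)+D)(37) = 64
Read each symbol's code off the tree from the root (left child = 0, right child = 1).

Codes:
  E: 0 (length 1)
  G: 101 (length 3)
  D: 11 (length 2)
  F: 100 (length 3)
Average code length: 116/64 = 1.8125 bits/symbol


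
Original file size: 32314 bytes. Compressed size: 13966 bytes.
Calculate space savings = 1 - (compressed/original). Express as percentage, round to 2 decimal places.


ratio = compressed/original = 13966/32314 = 0.432197
savings = 1 - ratio = 1 - 0.432197 = 0.567803
as a percentage: 0.567803 * 100 = 56.78%

Space savings = 1 - 13966/32314 = 56.78%


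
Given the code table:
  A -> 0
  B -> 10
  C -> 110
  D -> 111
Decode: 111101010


Decoding:
111 -> D
10 -> B
10 -> B
10 -> B


Result: DBBB


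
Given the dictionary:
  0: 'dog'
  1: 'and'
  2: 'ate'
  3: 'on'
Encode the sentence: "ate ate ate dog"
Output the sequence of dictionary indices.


Look up each word in the dictionary:
  'ate' -> 2
  'ate' -> 2
  'ate' -> 2
  'dog' -> 0

Encoded: [2, 2, 2, 0]


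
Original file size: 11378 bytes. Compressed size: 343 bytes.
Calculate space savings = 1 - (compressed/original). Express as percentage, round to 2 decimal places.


ratio = compressed/original = 343/11378 = 0.030146
savings = 1 - ratio = 1 - 0.030146 = 0.969854
as a percentage: 0.969854 * 100 = 96.99%

Space savings = 1 - 343/11378 = 96.99%


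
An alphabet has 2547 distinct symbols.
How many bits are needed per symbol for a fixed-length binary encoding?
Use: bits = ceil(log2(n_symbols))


log2(2547) = 11.3146
Bracket: 2^11 = 2048 < 2547 <= 2^12 = 4096
So ceil(log2(2547)) = 12

bits = ceil(log2(2547)) = ceil(11.3146) = 12 bits


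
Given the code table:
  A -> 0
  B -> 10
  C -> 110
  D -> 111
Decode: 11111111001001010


Decoding:
111 -> D
111 -> D
110 -> C
0 -> A
10 -> B
0 -> A
10 -> B
10 -> B


Result: DDCABABB


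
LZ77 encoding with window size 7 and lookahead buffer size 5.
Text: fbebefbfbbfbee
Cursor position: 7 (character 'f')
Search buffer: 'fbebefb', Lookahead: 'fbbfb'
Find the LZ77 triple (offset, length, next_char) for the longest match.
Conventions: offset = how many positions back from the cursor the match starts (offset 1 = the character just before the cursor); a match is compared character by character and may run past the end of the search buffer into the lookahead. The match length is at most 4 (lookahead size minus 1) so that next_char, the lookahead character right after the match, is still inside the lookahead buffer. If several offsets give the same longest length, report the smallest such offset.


Try each offset into the search buffer:
  offset=1 (pos 6, char 'b'): match length 0
  offset=2 (pos 5, char 'f'): match length 2
  offset=3 (pos 4, char 'e'): match length 0
  offset=4 (pos 3, char 'b'): match length 0
  offset=5 (pos 2, char 'e'): match length 0
  offset=6 (pos 1, char 'b'): match length 0
  offset=7 (pos 0, char 'f'): match length 2
Longest match has length 2, found at offsets 2, 7; take the smallest, offset 2.
next_char = character at position 7 + 2 = 9 -> 'b'

Best match: offset=2, length=2 (matching 'fb' starting at position 5)
LZ77 triple: (2, 2, 'b')


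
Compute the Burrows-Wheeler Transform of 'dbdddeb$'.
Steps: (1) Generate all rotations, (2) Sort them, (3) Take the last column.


Rotations (sorted):
  0: $dbdddeb -> last char: b
  1: b$dbddde -> last char: e
  2: bdddeb$d -> last char: d
  3: dbdddeb$ -> last char: $
  4: dddeb$db -> last char: b
  5: ddeb$dbd -> last char: d
  6: deb$dbdd -> last char: d
  7: eb$dbddd -> last char: d


BWT = bed$bddd


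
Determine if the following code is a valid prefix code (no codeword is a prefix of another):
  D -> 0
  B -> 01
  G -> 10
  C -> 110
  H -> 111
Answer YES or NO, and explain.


Checking each pair (does one codeword prefix another?):
  D='0' vs B='01': prefix -- VIOLATION

NO -- this is NOT a valid prefix code. D (0) is a prefix of B (01).


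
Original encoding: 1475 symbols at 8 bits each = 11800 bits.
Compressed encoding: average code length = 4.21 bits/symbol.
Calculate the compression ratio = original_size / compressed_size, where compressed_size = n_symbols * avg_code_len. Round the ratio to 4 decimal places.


original_size = n_symbols * orig_bits = 1475 * 8 = 11800 bits
compressed_size = n_symbols * avg_code_len = 1475 * 4.21 = 6209.75 bits
ratio = original_size / compressed_size = 11800 / 6209.75 = 1.9002

Compression ratio = 1.9002


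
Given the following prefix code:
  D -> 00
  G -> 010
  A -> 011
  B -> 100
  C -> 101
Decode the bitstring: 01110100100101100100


Decoding step by step:
Bits 011 -> A
Bits 101 -> C
Bits 00 -> D
Bits 100 -> B
Bits 101 -> C
Bits 100 -> B
Bits 100 -> B


Decoded message: ACDBCBB


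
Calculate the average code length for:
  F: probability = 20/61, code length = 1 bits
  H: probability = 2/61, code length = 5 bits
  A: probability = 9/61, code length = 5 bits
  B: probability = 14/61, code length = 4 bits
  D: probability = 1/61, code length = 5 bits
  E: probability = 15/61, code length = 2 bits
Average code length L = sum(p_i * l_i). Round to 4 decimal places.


Weighted contributions p_i * l_i:
  F: (20/61) * 1 = 20/61
  H: (2/61) * 5 = 10/61
  A: (9/61) * 5 = 45/61
  B: (14/61) * 4 = 56/61
  D: (1/61) * 5 = 5/61
  E: (15/61) * 2 = 30/61
Sum = (20 + 10 + 45 + 56 + 5 + 30)/61 = 166/61

L = 166/61 = 2.7213 bits/symbol


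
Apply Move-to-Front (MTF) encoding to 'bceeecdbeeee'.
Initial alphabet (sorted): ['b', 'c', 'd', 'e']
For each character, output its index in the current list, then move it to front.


MTF encoding:
'b': index 0 in ['b', 'c', 'd', 'e'] -> ['b', 'c', 'd', 'e']
'c': index 1 in ['b', 'c', 'd', 'e'] -> ['c', 'b', 'd', 'e']
'e': index 3 in ['c', 'b', 'd', 'e'] -> ['e', 'c', 'b', 'd']
'e': index 0 in ['e', 'c', 'b', 'd'] -> ['e', 'c', 'b', 'd']
'e': index 0 in ['e', 'c', 'b', 'd'] -> ['e', 'c', 'b', 'd']
'c': index 1 in ['e', 'c', 'b', 'd'] -> ['c', 'e', 'b', 'd']
'd': index 3 in ['c', 'e', 'b', 'd'] -> ['d', 'c', 'e', 'b']
'b': index 3 in ['d', 'c', 'e', 'b'] -> ['b', 'd', 'c', 'e']
'e': index 3 in ['b', 'd', 'c', 'e'] -> ['e', 'b', 'd', 'c']
'e': index 0 in ['e', 'b', 'd', 'c'] -> ['e', 'b', 'd', 'c']
'e': index 0 in ['e', 'b', 'd', 'c'] -> ['e', 'b', 'd', 'c']
'e': index 0 in ['e', 'b', 'd', 'c'] -> ['e', 'b', 'd', 'c']


Output: [0, 1, 3, 0, 0, 1, 3, 3, 3, 0, 0, 0]


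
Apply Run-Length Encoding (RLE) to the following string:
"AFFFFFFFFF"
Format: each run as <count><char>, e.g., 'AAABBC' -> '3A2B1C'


Scanning runs left to right:
  i=0: run of 'A' x 1 -> '1A'
  i=1: run of 'F' x 9 -> '9F'

RLE = 1A9F


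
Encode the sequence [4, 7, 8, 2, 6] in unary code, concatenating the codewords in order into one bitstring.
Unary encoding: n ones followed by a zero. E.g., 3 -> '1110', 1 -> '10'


Encode each number as n ones followed by a terminating 0:
  4 -> 11110 (5 bits)
  7 -> 11111110 (8 bits)
  8 -> 111111110 (9 bits)
  2 -> 110 (3 bits)
  6 -> 1111110 (7 bits)
Total length = 5 + 8 + 9 + 3 + 7 = 32 bits.

Unary([4, 7, 8, 2, 6]) = 11110111111101111111101101111110 (32 bits)


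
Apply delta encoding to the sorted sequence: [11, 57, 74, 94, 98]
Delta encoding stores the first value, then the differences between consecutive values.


First value: 11
Deltas:
  57 - 11 = 46
  74 - 57 = 17
  94 - 74 = 20
  98 - 94 = 4


Delta encoded: [11, 46, 17, 20, 4]


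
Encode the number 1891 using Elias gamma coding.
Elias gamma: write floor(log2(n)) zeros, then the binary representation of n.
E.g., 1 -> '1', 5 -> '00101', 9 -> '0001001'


num_bits = floor(log2(1891)) + 1 = 11
leading_zeros = num_bits - 1 = 10
binary(1891) = 11101100011

Elias gamma(1891) = '0000000000' + '11101100011' = 000000000011101100011 (21 bits)


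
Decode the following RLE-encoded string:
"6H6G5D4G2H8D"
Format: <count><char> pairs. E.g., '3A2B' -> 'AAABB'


Expanding each <count><char> pair:
  6H -> 'HHHHHH'
  6G -> 'GGGGGG'
  5D -> 'DDDDD'
  4G -> 'GGGG'
  2H -> 'HH'
  8D -> 'DDDDDDDD'

Decoded = HHHHHHGGGGGGDDDDDGGGGHHDDDDDDDD


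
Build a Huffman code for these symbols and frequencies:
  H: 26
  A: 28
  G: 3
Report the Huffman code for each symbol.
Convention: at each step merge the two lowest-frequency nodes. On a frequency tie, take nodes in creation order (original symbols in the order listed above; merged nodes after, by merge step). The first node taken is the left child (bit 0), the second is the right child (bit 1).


Huffman tree construction:
Step 1: Merge G(3) + H(26) = 29
Step 2: Merge A(28) + (G+H)(29) = 57
Read each symbol's code off the tree from the root (left child = 0, right child = 1).

Codes:
  H: 11 (length 2)
  A: 0 (length 1)
  G: 10 (length 2)
Average code length: 86/57 = 1.5088 bits/symbol


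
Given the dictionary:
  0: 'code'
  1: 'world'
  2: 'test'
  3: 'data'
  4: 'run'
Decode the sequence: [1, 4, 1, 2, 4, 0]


Look up each index in the dictionary:
  1 -> 'world'
  4 -> 'run'
  1 -> 'world'
  2 -> 'test'
  4 -> 'run'
  0 -> 'code'

Decoded: "world run world test run code"


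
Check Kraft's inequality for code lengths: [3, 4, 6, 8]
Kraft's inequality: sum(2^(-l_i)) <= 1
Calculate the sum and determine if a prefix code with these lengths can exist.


Sum = 2^(-3) + 2^(-4) + 2^(-6) + 2^(-8)
    = 0.125 + 0.0625 + 0.015625 + 0.00390625
    = 53/256 = 0.20703125
Since 0.20703125 <= 1, Kraft's inequality IS satisfied.
A prefix code with these lengths CAN exist.

Kraft sum = 0.20703125. Satisfied.


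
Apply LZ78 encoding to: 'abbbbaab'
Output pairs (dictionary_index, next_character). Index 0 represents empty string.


LZ78 encoding steps:
Dictionary: {0: ''}
Step 1: w='' (idx 0), next='a' -> output (0, 'a'), add 'a' as idx 1
Step 2: w='' (idx 0), next='b' -> output (0, 'b'), add 'b' as idx 2
Step 3: w='b' (idx 2), next='b' -> output (2, 'b'), add 'bb' as idx 3
Step 4: w='b' (idx 2), next='a' -> output (2, 'a'), add 'ba' as idx 4
Step 5: w='a' (idx 1), next='b' -> output (1, 'b'), add 'ab' as idx 5


Encoded: [(0, 'a'), (0, 'b'), (2, 'b'), (2, 'a'), (1, 'b')]


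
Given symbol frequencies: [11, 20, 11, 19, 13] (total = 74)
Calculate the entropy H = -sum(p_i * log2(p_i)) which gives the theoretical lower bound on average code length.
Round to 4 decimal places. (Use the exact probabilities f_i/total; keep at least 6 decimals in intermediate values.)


Per-symbol terms -p_i * log2(p_i) with p_i = f_i/74:
  p = 11/74 = 0.148649: log2(p) = -2.750022, -p*log2(p) = 0.408787
  p = 20/74 = 0.270270: log2(p) = -1.887525, -p*log2(p) = 0.510142
  p = 11/74 = 0.148649: log2(p) = -2.750022, -p*log2(p) = 0.408787
  p = 19/74 = 0.256757: log2(p) = -1.961526, -p*log2(p) = 0.503635
  p = 13/74 = 0.175676: log2(p) = -2.509014, -p*log2(p) = 0.440773
H = 0.408787 + 0.510142 + 0.408787 + 0.503635 + 0.440773 = 2.272124

H = 2.2721 bits/symbol


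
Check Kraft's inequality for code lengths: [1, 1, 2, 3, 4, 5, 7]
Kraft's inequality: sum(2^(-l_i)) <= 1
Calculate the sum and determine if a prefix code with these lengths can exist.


Sum = 2^(-1) + 2^(-1) + 2^(-2) + 2^(-3) + 2^(-4) + 2^(-5) + 2^(-7)
    = 0.5 + 0.5 + 0.25 + 0.125 + 0.0625 + 0.03125 + 0.0078125
    = 189/128 = 1.4765625
Since 1.4765625 > 1, Kraft's inequality is NOT satisfied.
A prefix code with these lengths CANNOT exist.

Kraft sum = 1.4765625. Not satisfied.


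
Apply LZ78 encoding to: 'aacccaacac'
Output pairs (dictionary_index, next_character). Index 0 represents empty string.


LZ78 encoding steps:
Dictionary: {0: ''}
Step 1: w='' (idx 0), next='a' -> output (0, 'a'), add 'a' as idx 1
Step 2: w='a' (idx 1), next='c' -> output (1, 'c'), add 'ac' as idx 2
Step 3: w='' (idx 0), next='c' -> output (0, 'c'), add 'c' as idx 3
Step 4: w='c' (idx 3), next='a' -> output (3, 'a'), add 'ca' as idx 4
Step 5: w='ac' (idx 2), next='a' -> output (2, 'a'), add 'aca' as idx 5
Step 6: w='c' (idx 3), end of input -> output (3, '')


Encoded: [(0, 'a'), (1, 'c'), (0, 'c'), (3, 'a'), (2, 'a'), (3, '')]


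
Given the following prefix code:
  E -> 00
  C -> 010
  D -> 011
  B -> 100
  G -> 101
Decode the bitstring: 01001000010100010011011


Decoding step by step:
Bits 010 -> C
Bits 010 -> C
Bits 00 -> E
Bits 010 -> C
Bits 100 -> B
Bits 010 -> C
Bits 011 -> D
Bits 011 -> D


Decoded message: CCECBCDD


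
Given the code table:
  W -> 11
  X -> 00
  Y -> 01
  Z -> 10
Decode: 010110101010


Decoding:
01 -> Y
01 -> Y
10 -> Z
10 -> Z
10 -> Z
10 -> Z


Result: YYZZZZ


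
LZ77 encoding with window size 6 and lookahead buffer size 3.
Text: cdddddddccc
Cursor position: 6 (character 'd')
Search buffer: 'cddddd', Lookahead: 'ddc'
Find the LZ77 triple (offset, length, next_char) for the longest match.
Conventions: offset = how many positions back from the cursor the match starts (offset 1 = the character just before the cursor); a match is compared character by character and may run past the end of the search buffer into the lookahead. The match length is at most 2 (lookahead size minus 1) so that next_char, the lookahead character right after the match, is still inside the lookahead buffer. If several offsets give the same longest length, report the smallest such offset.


Try each offset into the search buffer:
  offset=1 (pos 5, char 'd'): match length 2
  offset=2 (pos 4, char 'd'): match length 2
  offset=3 (pos 3, char 'd'): match length 2
  offset=4 (pos 2, char 'd'): match length 2
  offset=5 (pos 1, char 'd'): match length 2
  offset=6 (pos 0, char 'c'): match length 0
Longest match has length 2, found at offsets 1, 2, 3, 4, 5; take the smallest, offset 1.
next_char = character at position 6 + 2 = 8 -> 'c'

Best match: offset=1, length=2 (matching 'dd' starting at position 5)
LZ77 triple: (1, 2, 'c')


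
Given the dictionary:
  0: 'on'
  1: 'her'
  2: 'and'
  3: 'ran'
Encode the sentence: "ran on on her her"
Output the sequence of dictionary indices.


Look up each word in the dictionary:
  'ran' -> 3
  'on' -> 0
  'on' -> 0
  'her' -> 1
  'her' -> 1

Encoded: [3, 0, 0, 1, 1]


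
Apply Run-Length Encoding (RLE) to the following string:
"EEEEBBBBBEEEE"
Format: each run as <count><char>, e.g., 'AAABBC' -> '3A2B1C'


Scanning runs left to right:
  i=0: run of 'E' x 4 -> '4E'
  i=4: run of 'B' x 5 -> '5B'
  i=9: run of 'E' x 4 -> '4E'

RLE = 4E5B4E


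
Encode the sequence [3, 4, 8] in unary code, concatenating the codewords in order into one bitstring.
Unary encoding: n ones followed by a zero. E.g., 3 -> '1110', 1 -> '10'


Encode each number as n ones followed by a terminating 0:
  3 -> 1110 (4 bits)
  4 -> 11110 (5 bits)
  8 -> 111111110 (9 bits)
Total length = 4 + 5 + 9 = 18 bits.

Unary([3, 4, 8]) = 111011110111111110 (18 bits)


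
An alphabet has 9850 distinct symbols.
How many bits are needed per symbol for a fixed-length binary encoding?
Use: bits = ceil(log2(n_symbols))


log2(9850) = 13.2659
Bracket: 2^13 = 8192 < 9850 <= 2^14 = 16384
So ceil(log2(9850)) = 14

bits = ceil(log2(9850)) = ceil(13.2659) = 14 bits


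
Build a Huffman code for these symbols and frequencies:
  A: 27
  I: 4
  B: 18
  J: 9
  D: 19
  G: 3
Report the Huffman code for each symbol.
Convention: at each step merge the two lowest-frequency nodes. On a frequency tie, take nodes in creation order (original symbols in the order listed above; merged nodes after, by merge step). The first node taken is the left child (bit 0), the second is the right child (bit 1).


Huffman tree construction:
Step 1: Merge G(3) + I(4) = 7
Step 2: Merge (G+I)(7) + J(9) = 16
Step 3: Merge ((G+I)+J)(16) + B(18) = 34
Step 4: Merge D(19) + A(27) = 46
Step 5: Merge (((G+I)+J)+B)(34) + (D+A)(46) = 80
Read each symbol's code off the tree from the root (left child = 0, right child = 1).

Codes:
  A: 11 (length 2)
  I: 0001 (length 4)
  B: 01 (length 2)
  J: 001 (length 3)
  D: 10 (length 2)
  G: 0000 (length 4)
Average code length: 183/80 = 2.2875 bits/symbol


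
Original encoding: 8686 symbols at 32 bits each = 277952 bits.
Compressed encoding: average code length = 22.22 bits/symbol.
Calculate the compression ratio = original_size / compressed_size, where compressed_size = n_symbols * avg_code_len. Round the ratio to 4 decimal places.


original_size = n_symbols * orig_bits = 8686 * 32 = 277952 bits
compressed_size = n_symbols * avg_code_len = 8686 * 22.22 = 193002.92 bits
ratio = original_size / compressed_size = 277952 / 193002.92 = 1.4401

Compression ratio = 1.4401


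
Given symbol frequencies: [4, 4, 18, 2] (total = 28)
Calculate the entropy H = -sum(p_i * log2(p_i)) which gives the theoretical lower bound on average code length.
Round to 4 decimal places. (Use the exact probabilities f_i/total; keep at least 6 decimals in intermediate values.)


Per-symbol terms -p_i * log2(p_i) with p_i = f_i/28:
  p = 4/28 = 0.142857: log2(p) = -2.807355, -p*log2(p) = 0.401051
  p = 4/28 = 0.142857: log2(p) = -2.807355, -p*log2(p) = 0.401051
  p = 18/28 = 0.642857: log2(p) = -0.637430, -p*log2(p) = 0.409776
  p = 2/28 = 0.071429: log2(p) = -3.807355, -p*log2(p) = 0.271954
H = 0.401051 + 0.401051 + 0.409776 + 0.271954 = 1.483832

H = 1.4838 bits/symbol


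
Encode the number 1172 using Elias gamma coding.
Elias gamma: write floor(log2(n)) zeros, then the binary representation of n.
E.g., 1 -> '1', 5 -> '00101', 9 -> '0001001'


num_bits = floor(log2(1172)) + 1 = 11
leading_zeros = num_bits - 1 = 10
binary(1172) = 10010010100

Elias gamma(1172) = '0000000000' + '10010010100' = 000000000010010010100 (21 bits)


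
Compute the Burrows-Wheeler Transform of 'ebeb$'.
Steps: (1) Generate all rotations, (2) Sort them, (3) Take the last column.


Rotations (sorted):
  0: $ebeb -> last char: b
  1: b$ebe -> last char: e
  2: beb$e -> last char: e
  3: eb$eb -> last char: b
  4: ebeb$ -> last char: $


BWT = beeb$


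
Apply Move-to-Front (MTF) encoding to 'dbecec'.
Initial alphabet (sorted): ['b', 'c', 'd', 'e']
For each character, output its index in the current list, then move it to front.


MTF encoding:
'd': index 2 in ['b', 'c', 'd', 'e'] -> ['d', 'b', 'c', 'e']
'b': index 1 in ['d', 'b', 'c', 'e'] -> ['b', 'd', 'c', 'e']
'e': index 3 in ['b', 'd', 'c', 'e'] -> ['e', 'b', 'd', 'c']
'c': index 3 in ['e', 'b', 'd', 'c'] -> ['c', 'e', 'b', 'd']
'e': index 1 in ['c', 'e', 'b', 'd'] -> ['e', 'c', 'b', 'd']
'c': index 1 in ['e', 'c', 'b', 'd'] -> ['c', 'e', 'b', 'd']


Output: [2, 1, 3, 3, 1, 1]


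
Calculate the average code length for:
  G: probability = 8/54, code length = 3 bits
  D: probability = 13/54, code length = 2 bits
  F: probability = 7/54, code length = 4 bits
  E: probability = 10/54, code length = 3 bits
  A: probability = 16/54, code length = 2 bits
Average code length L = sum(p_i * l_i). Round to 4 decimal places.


Weighted contributions p_i * l_i:
  G: (8/54) * 3 = 24/54
  D: (13/54) * 2 = 26/54
  F: (7/54) * 4 = 28/54
  E: (10/54) * 3 = 30/54
  A: (16/54) * 2 = 32/54
Sum = (24 + 26 + 28 + 30 + 32)/54 = 140/54

L = 140/54 = 2.5926 bits/symbol


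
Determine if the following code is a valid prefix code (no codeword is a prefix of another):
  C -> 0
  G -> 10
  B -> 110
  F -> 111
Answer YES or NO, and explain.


Checking each pair (does one codeword prefix another?):
  C='0' vs G='10': no prefix
  C='0' vs B='110': no prefix
  C='0' vs F='111': no prefix
  G='10' vs C='0': no prefix
  G='10' vs B='110': no prefix
  G='10' vs F='111': no prefix
  B='110' vs C='0': no prefix
  B='110' vs G='10': no prefix
  B='110' vs F='111': no prefix
  F='111' vs C='0': no prefix
  F='111' vs G='10': no prefix
  F='111' vs B='110': no prefix
No violation found over all pairs.

YES -- this is a valid prefix code. No codeword is a prefix of any other codeword.


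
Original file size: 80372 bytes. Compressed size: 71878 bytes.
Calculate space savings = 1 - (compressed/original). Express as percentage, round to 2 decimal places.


ratio = compressed/original = 71878/80372 = 0.894316
savings = 1 - ratio = 1 - 0.894316 = 0.105684
as a percentage: 0.105684 * 100 = 10.57%

Space savings = 1 - 71878/80372 = 10.57%


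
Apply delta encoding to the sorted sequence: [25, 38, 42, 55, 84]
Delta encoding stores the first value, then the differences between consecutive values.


First value: 25
Deltas:
  38 - 25 = 13
  42 - 38 = 4
  55 - 42 = 13
  84 - 55 = 29


Delta encoded: [25, 13, 4, 13, 29]


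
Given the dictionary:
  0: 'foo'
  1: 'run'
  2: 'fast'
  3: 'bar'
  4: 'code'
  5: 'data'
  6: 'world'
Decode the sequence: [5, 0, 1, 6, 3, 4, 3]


Look up each index in the dictionary:
  5 -> 'data'
  0 -> 'foo'
  1 -> 'run'
  6 -> 'world'
  3 -> 'bar'
  4 -> 'code'
  3 -> 'bar'

Decoded: "data foo run world bar code bar"


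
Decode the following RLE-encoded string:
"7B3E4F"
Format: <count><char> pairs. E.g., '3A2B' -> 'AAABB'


Expanding each <count><char> pair:
  7B -> 'BBBBBBB'
  3E -> 'EEE'
  4F -> 'FFFF'

Decoded = BBBBBBBEEEFFFF


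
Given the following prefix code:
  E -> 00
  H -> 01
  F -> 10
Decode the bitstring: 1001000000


Decoding step by step:
Bits 10 -> F
Bits 01 -> H
Bits 00 -> E
Bits 00 -> E
Bits 00 -> E


Decoded message: FHEEE


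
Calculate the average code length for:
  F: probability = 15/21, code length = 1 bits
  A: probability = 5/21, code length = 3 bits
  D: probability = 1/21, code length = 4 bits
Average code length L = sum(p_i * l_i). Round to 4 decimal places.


Weighted contributions p_i * l_i:
  F: (15/21) * 1 = 15/21
  A: (5/21) * 3 = 15/21
  D: (1/21) * 4 = 4/21
Sum = (15 + 15 + 4)/21 = 34/21

L = 34/21 = 1.6190 bits/symbol


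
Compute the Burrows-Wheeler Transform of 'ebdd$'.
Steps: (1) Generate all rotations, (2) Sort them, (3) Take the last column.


Rotations (sorted):
  0: $ebdd -> last char: d
  1: bdd$e -> last char: e
  2: d$ebd -> last char: d
  3: dd$eb -> last char: b
  4: ebdd$ -> last char: $


BWT = dedb$


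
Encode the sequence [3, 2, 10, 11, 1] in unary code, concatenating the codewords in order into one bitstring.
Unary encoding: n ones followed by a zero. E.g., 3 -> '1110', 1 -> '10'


Encode each number as n ones followed by a terminating 0:
  3 -> 1110 (4 bits)
  2 -> 110 (3 bits)
  10 -> 11111111110 (11 bits)
  11 -> 111111111110 (12 bits)
  1 -> 10 (2 bits)
Total length = 4 + 3 + 11 + 12 + 2 = 32 bits.

Unary([3, 2, 10, 11, 1]) = 11101101111111111011111111111010 (32 bits)
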